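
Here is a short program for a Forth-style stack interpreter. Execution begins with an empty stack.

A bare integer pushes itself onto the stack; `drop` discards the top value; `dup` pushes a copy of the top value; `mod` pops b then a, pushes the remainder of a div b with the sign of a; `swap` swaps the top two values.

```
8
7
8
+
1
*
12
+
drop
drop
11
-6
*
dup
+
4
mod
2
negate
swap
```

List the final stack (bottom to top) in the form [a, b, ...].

8      -> [8]
7      -> [8, 7]
8      -> [8, 7, 8]
+      -> [8, 15]
1      -> [8, 15, 1]
*      -> [8, 15]
12     -> [8, 15, 12]
+      -> [8, 27]
drop   -> [8]
drop   -> []
11     -> [11]
-6     -> [11, -6]
*      -> [-66]
dup    -> [-66, -66]
+      -> [-132]
4      -> [-132, 4]
mod    -> [0]
2      -> [0, 2]
negate -> [0, -2]
swap   -> [-2, 0]

[-2, 0]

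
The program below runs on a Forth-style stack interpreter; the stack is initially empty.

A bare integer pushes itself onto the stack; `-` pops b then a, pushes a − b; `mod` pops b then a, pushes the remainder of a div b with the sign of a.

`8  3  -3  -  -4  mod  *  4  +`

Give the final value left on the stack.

20

8   : 8
3   : 8 3
-3  : 8 3 -3
-   : 8 6
-4  : 8 6 -4
mod : 8 2
*   : 16
4   : 16 4
+   : 20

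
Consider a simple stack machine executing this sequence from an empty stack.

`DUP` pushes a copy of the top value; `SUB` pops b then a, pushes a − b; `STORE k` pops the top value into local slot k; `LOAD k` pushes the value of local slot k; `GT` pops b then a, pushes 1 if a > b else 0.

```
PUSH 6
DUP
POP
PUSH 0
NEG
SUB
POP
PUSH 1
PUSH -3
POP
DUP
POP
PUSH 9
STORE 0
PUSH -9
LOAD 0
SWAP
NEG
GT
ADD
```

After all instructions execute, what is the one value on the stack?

PUSH 6  → [6]
DUP     → [6, 6]
POP     → [6]
PUSH 0  → [6, 0]
NEG     → [6, 0]
SUB     → [6]
POP     → []
PUSH 1  → [1]
PUSH -3 → [1, -3]
POP     → [1]
DUP     → [1, 1]
POP     → [1]
PUSH 9  → [1, 9]
STORE 0 → [1]
PUSH -9 → [1, -9]
LOAD 0  → [1, -9, 9]
SWAP    → [1, 9, -9]
NEG     → [1, 9, 9]
GT      → [1, 0]
ADD     → [1]

1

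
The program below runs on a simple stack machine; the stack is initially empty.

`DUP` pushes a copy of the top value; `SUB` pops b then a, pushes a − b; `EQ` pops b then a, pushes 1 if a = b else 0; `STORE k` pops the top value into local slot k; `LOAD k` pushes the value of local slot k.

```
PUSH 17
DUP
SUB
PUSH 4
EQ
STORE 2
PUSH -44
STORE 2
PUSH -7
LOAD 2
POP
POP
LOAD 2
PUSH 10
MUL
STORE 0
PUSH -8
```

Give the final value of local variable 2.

PUSH 17  -> [17]
DUP      -> [17, 17]
SUB      -> [0]
PUSH 4   -> [0, 4]
EQ       -> [0]
STORE 2  -> []
PUSH -44 -> [-44]
STORE 2  -> []
PUSH -7  -> [-7]
LOAD 2   -> [-7, -44]
POP      -> [-7]
POP      -> []
LOAD 2   -> [-44]
PUSH 10  -> [-44, 10]
MUL      -> [-440]
STORE 0  -> []
PUSH -8  -> [-8]

-44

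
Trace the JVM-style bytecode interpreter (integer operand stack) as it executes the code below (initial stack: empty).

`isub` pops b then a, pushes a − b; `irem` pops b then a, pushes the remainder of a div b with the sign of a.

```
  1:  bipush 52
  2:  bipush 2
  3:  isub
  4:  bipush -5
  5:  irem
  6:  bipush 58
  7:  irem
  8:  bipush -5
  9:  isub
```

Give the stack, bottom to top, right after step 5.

[0]

bipush 52 → [52]
bipush 2  → [52, 2]
isub      → [50]
bipush -5 → [50, -5]
irem      → [0]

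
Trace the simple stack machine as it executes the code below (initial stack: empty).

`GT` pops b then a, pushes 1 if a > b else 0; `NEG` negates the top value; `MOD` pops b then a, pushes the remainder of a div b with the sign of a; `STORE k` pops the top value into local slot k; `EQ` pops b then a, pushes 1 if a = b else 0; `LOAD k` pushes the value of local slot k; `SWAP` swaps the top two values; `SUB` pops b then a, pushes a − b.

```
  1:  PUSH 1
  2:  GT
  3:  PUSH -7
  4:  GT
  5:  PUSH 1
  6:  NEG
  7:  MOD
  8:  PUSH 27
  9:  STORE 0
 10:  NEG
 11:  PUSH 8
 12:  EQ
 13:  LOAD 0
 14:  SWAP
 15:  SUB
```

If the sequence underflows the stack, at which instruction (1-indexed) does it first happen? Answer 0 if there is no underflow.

2

PUSH 1 : [1]
GT  — needs 2 operands, stack has 1 → underflow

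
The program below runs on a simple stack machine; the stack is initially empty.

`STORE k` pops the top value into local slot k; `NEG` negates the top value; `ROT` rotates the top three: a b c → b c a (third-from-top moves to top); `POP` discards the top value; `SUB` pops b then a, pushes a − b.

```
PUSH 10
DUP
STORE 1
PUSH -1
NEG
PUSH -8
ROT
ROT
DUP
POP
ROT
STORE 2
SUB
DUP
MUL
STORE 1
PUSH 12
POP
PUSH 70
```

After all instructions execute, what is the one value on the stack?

70

PUSH 10  [10]
DUP      [10, 10]
STORE 1  [10]
PUSH -1  [10, -1]
NEG      [10, 1]
PUSH -8  [10, 1, -8]
ROT      [1, -8, 10]
ROT      [-8, 10, 1]
DUP      [-8, 10, 1, 1]
POP      [-8, 10, 1]
ROT      [10, 1, -8]
STORE 2  [10, 1]
SUB      [9]
DUP      [9, 9]
MUL      [81]
STORE 1  []
PUSH 12  [12]
POP      []
PUSH 70  [70]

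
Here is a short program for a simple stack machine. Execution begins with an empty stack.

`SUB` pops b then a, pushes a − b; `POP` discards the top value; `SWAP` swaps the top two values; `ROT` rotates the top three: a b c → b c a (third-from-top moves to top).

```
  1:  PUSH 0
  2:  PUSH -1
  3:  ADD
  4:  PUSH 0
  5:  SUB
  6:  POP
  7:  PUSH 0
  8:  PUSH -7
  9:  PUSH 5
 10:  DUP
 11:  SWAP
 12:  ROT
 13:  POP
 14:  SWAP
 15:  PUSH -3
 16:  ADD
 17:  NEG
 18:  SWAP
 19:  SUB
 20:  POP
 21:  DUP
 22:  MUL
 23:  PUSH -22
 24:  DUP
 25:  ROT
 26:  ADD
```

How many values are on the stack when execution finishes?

PUSH 0   -> 0
PUSH -1  -> 0 -1
ADD      -> -1
PUSH 0   -> -1 0
SUB      -> -1
POP      -> (empty)
PUSH 0   -> 0
PUSH -7  -> 0 -7
PUSH 5   -> 0 -7 5
DUP      -> 0 -7 5 5
SWAP     -> 0 -7 5 5
ROT      -> 0 5 5 -7
POP      -> 0 5 5
SWAP     -> 0 5 5
PUSH -3  -> 0 5 5 -3
ADD      -> 0 5 2
NEG      -> 0 5 -2
SWAP     -> 0 -2 5
SUB      -> 0 -7
POP      -> 0
DUP      -> 0 0
MUL      -> 0
PUSH -22 -> 0 -22
DUP      -> 0 -22 -22
ROT      -> -22 -22 0
ADD      -> -22 -22

2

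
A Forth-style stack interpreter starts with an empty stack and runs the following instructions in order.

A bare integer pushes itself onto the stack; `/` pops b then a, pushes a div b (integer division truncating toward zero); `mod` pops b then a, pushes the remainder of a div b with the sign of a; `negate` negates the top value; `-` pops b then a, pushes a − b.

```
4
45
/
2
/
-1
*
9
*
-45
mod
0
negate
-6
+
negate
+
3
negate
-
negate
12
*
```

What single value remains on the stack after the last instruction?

4       [4]
45      [4, 45]
/       [0]
2       [0, 2]
/       [0]
-1      [0, -1]
*       [0]
9       [0, 9]
*       [0]
-45     [0, -45]
mod     [0]
0       [0, 0]
negate  [0, 0]
-6      [0, 0, -6]
+       [0, -6]
negate  [0, 6]
+       [6]
3       [6, 3]
negate  [6, -3]
-       [9]
negate  [-9]
12      [-9, 12]
*       [-108]

-108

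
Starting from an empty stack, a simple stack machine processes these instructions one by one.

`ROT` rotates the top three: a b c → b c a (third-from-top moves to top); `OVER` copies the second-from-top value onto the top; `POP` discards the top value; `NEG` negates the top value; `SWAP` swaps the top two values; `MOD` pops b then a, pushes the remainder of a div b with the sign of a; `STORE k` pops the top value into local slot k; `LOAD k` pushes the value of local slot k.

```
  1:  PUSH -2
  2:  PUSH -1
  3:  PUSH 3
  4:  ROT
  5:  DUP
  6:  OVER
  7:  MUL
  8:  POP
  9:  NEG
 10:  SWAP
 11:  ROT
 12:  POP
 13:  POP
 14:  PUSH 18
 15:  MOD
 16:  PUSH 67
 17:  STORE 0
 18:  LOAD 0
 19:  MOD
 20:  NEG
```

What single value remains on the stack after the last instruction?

PUSH -2  [-2]
PUSH -1  [-2, -1]
PUSH 3   [-2, -1, 3]
ROT      [-1, 3, -2]
DUP      [-1, 3, -2, -2]
OVER     [-1, 3, -2, -2, -2]
MUL      [-1, 3, -2, 4]
POP      [-1, 3, -2]
NEG      [-1, 3, 2]
SWAP     [-1, 2, 3]
ROT      [2, 3, -1]
POP      [2, 3]
POP      [2]
PUSH 18  [2, 18]
MOD      [2]
PUSH 67  [2, 67]
STORE 0  [2]
LOAD 0   [2, 67]
MOD      [2]
NEG      [-2]

-2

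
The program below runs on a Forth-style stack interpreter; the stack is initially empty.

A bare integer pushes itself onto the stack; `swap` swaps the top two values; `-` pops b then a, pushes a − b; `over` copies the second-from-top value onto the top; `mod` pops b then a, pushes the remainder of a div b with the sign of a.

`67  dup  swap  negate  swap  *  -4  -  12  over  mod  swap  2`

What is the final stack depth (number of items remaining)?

3

67     : [67]
dup    : [67, 67]
swap   : [67, 67]
negate : [67, -67]
swap   : [-67, 67]
*      : [-4489]
-4     : [-4489, -4]
-      : [-4485]
12     : [-4485, 12]
over   : [-4485, 12, -4485]
mod    : [-4485, 12]
swap   : [12, -4485]
2      : [12, -4485, 2]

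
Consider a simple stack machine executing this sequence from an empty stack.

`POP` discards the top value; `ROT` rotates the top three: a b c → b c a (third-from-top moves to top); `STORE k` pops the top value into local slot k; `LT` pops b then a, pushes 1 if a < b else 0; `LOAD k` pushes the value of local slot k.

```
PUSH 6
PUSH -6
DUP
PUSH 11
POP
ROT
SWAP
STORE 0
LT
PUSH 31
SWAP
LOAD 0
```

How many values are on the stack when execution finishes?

PUSH 6  → [6]
PUSH -6 → [6, -6]
DUP     → [6, -6, -6]
PUSH 11 → [6, -6, -6, 11]
POP     → [6, -6, -6]
ROT     → [-6, -6, 6]
SWAP    → [-6, 6, -6]
STORE 0 → [-6, 6]
LT      → [1]
PUSH 31 → [1, 31]
SWAP    → [31, 1]
LOAD 0  → [31, 1, -6]

3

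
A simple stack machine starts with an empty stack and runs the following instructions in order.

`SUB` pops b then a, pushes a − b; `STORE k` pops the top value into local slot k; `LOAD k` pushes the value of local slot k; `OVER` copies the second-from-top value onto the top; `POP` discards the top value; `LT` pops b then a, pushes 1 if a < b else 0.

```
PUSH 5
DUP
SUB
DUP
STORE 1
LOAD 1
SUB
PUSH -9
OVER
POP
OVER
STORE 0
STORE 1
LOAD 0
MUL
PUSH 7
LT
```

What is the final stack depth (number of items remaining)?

PUSH 5   5
DUP      5 5
SUB      0
DUP      0 0
STORE 1  0
LOAD 1   0 0
SUB      0
PUSH -9  0 -9
OVER     0 -9 0
POP      0 -9
OVER     0 -9 0
STORE 0  0 -9
STORE 1  0
LOAD 0   0 0
MUL      0
PUSH 7   0 7
LT       1

1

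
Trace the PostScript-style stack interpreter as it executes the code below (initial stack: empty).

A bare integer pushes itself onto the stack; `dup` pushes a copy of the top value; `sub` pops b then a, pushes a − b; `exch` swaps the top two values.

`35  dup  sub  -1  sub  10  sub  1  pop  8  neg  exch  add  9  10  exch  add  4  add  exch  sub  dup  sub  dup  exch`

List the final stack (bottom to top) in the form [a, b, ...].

[0, 0]

35   -> [35]
dup  -> [35, 35]
sub  -> [0]
-1   -> [0, -1]
sub  -> [1]
10   -> [1, 10]
sub  -> [-9]
1    -> [-9, 1]
pop  -> [-9]
8    -> [-9, 8]
neg  -> [-9, -8]
exch -> [-8, -9]
add  -> [-17]
9    -> [-17, 9]
10   -> [-17, 9, 10]
exch -> [-17, 10, 9]
add  -> [-17, 19]
4    -> [-17, 19, 4]
add  -> [-17, 23]
exch -> [23, -17]
sub  -> [40]
dup  -> [40, 40]
sub  -> [0]
dup  -> [0, 0]
exch -> [0, 0]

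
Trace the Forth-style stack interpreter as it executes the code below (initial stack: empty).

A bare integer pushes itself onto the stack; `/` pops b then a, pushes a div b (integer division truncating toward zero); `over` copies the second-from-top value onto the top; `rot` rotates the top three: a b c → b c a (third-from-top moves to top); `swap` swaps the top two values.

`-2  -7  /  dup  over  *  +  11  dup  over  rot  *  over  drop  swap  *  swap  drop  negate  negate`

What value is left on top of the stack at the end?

1331

-2     → -2
-7     → -2 -7
/      → 0
dup    → 0 0
over   → 0 0 0
*      → 0 0
+      → 0
11     → 0 11
dup    → 0 11 11
over   → 0 11 11 11
rot    → 0 11 11 11
*      → 0 11 121
over   → 0 11 121 11
drop   → 0 11 121
swap   → 0 121 11
*      → 0 1331
swap   → 1331 0
drop   → 1331
negate → -1331
negate → 1331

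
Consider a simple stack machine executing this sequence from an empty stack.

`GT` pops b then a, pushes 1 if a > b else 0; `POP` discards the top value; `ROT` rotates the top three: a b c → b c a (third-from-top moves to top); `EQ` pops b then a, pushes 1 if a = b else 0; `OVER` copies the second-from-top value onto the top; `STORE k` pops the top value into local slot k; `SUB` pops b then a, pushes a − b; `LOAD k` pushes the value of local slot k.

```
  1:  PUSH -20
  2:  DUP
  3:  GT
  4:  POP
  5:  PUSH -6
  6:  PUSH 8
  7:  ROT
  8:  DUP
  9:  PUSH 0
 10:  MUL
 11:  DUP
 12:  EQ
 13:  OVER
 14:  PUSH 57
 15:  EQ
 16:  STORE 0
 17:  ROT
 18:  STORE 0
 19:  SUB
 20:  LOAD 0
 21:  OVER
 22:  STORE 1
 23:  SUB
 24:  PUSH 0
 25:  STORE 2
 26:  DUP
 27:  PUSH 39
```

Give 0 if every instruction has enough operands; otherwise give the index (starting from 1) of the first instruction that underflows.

PUSH -20 → -20
DUP      → -20 -20
GT       → 0
POP      → (empty)
PUSH -6  → -6
PUSH 8   → -6 8
ROT  — needs 3 operands, stack has 2 → underflow

7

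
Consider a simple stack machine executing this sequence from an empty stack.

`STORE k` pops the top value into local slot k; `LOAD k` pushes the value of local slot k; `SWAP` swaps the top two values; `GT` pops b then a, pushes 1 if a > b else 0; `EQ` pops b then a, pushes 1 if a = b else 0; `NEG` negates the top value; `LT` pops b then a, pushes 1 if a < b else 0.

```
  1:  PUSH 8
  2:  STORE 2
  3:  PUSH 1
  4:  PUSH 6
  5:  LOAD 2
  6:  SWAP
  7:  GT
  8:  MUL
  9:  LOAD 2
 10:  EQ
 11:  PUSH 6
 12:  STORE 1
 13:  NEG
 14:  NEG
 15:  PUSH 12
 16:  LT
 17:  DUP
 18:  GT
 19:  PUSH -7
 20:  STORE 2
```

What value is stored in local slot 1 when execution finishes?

6

PUSH 8  → 8
STORE 2 → (empty)
PUSH 1  → 1
PUSH 6  → 1 6
LOAD 2  → 1 6 8
SWAP    → 1 8 6
GT      → 1 1
MUL     → 1
LOAD 2  → 1 8
EQ      → 0
PUSH 6  → 0 6
STORE 1 → 0
NEG     → 0
NEG     → 0
PUSH 12 → 0 12
LT      → 1
DUP     → 1 1
GT      → 0
PUSH -7 → 0 -7
STORE 2 → 0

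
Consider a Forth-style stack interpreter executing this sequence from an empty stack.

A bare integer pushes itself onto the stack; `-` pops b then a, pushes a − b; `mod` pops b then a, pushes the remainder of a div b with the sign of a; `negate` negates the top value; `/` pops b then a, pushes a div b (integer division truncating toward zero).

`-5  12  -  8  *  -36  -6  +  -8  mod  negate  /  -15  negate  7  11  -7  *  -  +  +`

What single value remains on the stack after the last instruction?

31

-5     -> [-5]
12     -> [-5, 12]
-      -> [-17]
8      -> [-17, 8]
*      -> [-136]
-36    -> [-136, -36]
-6     -> [-136, -36, -6]
+      -> [-136, -42]
-8     -> [-136, -42, -8]
mod    -> [-136, -2]
negate -> [-136, 2]
/      -> [-68]
-15    -> [-68, -15]
negate -> [-68, 15]
7      -> [-68, 15, 7]
11     -> [-68, 15, 7, 11]
-7     -> [-68, 15, 7, 11, -7]
*      -> [-68, 15, 7, -77]
-      -> [-68, 15, 84]
+      -> [-68, 99]
+      -> [31]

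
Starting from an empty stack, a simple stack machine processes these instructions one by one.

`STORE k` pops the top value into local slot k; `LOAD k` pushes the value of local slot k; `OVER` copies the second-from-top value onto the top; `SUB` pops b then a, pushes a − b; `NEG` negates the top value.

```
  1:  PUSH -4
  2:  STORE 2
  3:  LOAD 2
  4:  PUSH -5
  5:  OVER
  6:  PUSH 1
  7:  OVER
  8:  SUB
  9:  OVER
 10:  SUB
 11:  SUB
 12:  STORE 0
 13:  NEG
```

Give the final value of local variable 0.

PUSH -4 → [-4]
STORE 2 → []
LOAD 2  → [-4]
PUSH -5 → [-4, -5]
OVER    → [-4, -5, -4]
PUSH 1  → [-4, -5, -4, 1]
OVER    → [-4, -5, -4, 1, -4]
SUB     → [-4, -5, -4, 5]
OVER    → [-4, -5, -4, 5, -4]
SUB     → [-4, -5, -4, 9]
SUB     → [-4, -5, -13]
STORE 0 → [-4, -5]
NEG     → [-4, 5]

-13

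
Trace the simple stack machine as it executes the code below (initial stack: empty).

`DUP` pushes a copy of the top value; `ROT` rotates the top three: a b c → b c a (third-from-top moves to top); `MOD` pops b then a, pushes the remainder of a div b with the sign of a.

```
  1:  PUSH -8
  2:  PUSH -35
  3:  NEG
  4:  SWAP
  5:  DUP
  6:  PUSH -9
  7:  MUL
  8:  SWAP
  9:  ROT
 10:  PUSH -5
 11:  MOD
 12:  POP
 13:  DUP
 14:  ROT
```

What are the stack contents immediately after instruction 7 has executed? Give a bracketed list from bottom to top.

[35, -8, 72]

PUSH -8   [-8]
PUSH -35  [-8, -35]
NEG       [-8, 35]
SWAP      [35, -8]
DUP       [35, -8, -8]
PUSH -9   [35, -8, -8, -9]
MUL       [35, -8, 72]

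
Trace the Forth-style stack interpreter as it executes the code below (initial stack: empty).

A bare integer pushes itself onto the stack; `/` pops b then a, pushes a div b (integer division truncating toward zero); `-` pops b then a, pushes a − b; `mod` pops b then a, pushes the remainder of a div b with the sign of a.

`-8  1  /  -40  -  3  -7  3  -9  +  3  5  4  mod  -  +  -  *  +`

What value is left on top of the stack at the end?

-8   [-8]
1    [-8, 1]
/    [-8]
-40  [-8, -40]
-    [32]
3    [32, 3]
-7   [32, 3, -7]
3    [32, 3, -7, 3]
-9   [32, 3, -7, 3, -9]
+    [32, 3, -7, -6]
3    [32, 3, -7, -6, 3]
5    [32, 3, -7, -6, 3, 5]
4    [32, 3, -7, -6, 3, 5, 4]
mod  [32, 3, -7, -6, 3, 1]
-    [32, 3, -7, -6, 2]
+    [32, 3, -7, -4]
-    [32, 3, -3]
*    [32, -9]
+    [23]

23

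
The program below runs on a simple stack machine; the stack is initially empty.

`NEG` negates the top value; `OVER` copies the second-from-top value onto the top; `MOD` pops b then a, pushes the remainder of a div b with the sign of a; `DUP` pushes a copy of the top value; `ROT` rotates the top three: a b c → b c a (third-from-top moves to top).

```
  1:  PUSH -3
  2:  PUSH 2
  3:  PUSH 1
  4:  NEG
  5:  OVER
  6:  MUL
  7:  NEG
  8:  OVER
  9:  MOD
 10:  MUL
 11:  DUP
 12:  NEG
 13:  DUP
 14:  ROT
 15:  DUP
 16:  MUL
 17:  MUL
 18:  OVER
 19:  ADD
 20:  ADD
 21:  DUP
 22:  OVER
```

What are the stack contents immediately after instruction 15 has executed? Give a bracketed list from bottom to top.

[-3, 0, 0, 0, 0]

PUSH -3  [-3]
PUSH 2   [-3, 2]
PUSH 1   [-3, 2, 1]
NEG      [-3, 2, -1]
OVER     [-3, 2, -1, 2]
MUL      [-3, 2, -2]
NEG      [-3, 2, 2]
OVER     [-3, 2, 2, 2]
MOD      [-3, 2, 0]
MUL      [-3, 0]
DUP      [-3, 0, 0]
NEG      [-3, 0, 0]
DUP      [-3, 0, 0, 0]
ROT      [-3, 0, 0, 0]
DUP      [-3, 0, 0, 0, 0]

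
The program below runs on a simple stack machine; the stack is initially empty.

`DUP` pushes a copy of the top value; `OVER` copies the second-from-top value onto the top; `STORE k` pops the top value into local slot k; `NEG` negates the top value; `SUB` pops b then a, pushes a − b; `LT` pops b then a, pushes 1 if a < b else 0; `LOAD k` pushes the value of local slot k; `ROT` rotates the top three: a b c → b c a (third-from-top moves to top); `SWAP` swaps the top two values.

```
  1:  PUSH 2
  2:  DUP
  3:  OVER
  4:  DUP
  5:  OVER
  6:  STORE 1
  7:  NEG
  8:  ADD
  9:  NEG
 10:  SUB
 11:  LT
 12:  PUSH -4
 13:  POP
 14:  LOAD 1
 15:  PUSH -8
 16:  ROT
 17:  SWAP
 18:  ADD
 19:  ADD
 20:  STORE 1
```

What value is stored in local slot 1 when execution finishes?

PUSH 2  -> [2]
DUP     -> [2, 2]
OVER    -> [2, 2, 2]
DUP     -> [2, 2, 2, 2]
OVER    -> [2, 2, 2, 2, 2]
STORE 1 -> [2, 2, 2, 2]
NEG     -> [2, 2, 2, -2]
ADD     -> [2, 2, 0]
NEG     -> [2, 2, 0]
SUB     -> [2, 2]
LT      -> [0]
PUSH -4 -> [0, -4]
POP     -> [0]
LOAD 1  -> [0, 2]
PUSH -8 -> [0, 2, -8]
ROT     -> [2, -8, 0]
SWAP    -> [2, 0, -8]
ADD     -> [2, -8]
ADD     -> [-6]
STORE 1 -> []

-6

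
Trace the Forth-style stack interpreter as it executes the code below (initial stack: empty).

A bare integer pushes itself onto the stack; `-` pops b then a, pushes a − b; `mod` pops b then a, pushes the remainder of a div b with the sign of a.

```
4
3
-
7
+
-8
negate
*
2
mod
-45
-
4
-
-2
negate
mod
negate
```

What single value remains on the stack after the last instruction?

-1

4       [4]
3       [4, 3]
-       [1]
7       [1, 7]
+       [8]
-8      [8, -8]
negate  [8, 8]
*       [64]
2       [64, 2]
mod     [0]
-45     [0, -45]
-       [45]
4       [45, 4]
-       [41]
-2      [41, -2]
negate  [41, 2]
mod     [1]
negate  [-1]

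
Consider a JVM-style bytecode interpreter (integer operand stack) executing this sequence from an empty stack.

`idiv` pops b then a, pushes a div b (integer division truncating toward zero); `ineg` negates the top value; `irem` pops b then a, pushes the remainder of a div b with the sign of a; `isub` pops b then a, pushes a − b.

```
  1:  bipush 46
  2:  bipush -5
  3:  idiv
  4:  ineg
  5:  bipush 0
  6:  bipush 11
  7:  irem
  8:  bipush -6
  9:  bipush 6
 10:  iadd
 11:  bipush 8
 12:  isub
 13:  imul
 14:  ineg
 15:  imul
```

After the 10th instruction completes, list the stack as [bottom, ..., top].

[9, 0, 0]

bipush 46 -> [46]
bipush -5 -> [46, -5]
idiv      -> [-9]
ineg      -> [9]
bipush 0  -> [9, 0]
bipush 11 -> [9, 0, 11]
irem      -> [9, 0]
bipush -6 -> [9, 0, -6]
bipush 6  -> [9, 0, -6, 6]
iadd      -> [9, 0, 0]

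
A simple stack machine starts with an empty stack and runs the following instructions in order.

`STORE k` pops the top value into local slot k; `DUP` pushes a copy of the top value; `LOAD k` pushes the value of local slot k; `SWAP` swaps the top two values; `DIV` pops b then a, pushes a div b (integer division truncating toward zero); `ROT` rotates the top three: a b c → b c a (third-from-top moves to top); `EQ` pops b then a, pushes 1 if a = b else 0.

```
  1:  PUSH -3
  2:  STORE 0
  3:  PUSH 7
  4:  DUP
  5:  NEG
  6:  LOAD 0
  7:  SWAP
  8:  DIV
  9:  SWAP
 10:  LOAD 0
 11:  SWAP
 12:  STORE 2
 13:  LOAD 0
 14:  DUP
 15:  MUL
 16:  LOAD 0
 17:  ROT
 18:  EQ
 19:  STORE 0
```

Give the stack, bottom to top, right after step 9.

PUSH -3 : [-3]
STORE 0 : []
PUSH 7  : [7]
DUP     : [7, 7]
NEG     : [7, -7]
LOAD 0  : [7, -7, -3]
SWAP    : [7, -3, -7]
DIV     : [7, 0]
SWAP    : [0, 7]

[0, 7]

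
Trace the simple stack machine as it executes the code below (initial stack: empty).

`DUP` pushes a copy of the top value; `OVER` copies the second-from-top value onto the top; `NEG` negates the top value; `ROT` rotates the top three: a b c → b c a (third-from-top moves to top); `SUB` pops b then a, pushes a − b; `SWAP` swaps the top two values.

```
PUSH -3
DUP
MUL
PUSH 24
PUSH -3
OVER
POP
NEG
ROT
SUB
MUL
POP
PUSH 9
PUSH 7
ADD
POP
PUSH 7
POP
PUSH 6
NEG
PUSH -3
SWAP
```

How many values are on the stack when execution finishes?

2

PUSH -3 -> [-3]
DUP     -> [-3, -3]
MUL     -> [9]
PUSH 24 -> [9, 24]
PUSH -3 -> [9, 24, -3]
OVER    -> [9, 24, -3, 24]
POP     -> [9, 24, -3]
NEG     -> [9, 24, 3]
ROT     -> [24, 3, 9]
SUB     -> [24, -6]
MUL     -> [-144]
POP     -> []
PUSH 9  -> [9]
PUSH 7  -> [9, 7]
ADD     -> [16]
POP     -> []
PUSH 7  -> [7]
POP     -> []
PUSH 6  -> [6]
NEG     -> [-6]
PUSH -3 -> [-6, -3]
SWAP    -> [-3, -6]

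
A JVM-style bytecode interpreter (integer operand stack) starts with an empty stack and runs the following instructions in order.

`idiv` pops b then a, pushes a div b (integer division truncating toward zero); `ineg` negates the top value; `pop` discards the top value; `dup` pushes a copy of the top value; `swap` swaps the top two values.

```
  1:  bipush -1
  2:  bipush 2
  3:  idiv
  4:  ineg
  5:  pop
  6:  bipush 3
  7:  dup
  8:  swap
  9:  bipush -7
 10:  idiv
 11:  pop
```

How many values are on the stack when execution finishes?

bipush -1 -> [-1]
bipush 2  -> [-1, 2]
idiv      -> [0]
ineg      -> [0]
pop       -> []
bipush 3  -> [3]
dup       -> [3, 3]
swap      -> [3, 3]
bipush -7 -> [3, 3, -7]
idiv      -> [3, 0]
pop       -> [3]

1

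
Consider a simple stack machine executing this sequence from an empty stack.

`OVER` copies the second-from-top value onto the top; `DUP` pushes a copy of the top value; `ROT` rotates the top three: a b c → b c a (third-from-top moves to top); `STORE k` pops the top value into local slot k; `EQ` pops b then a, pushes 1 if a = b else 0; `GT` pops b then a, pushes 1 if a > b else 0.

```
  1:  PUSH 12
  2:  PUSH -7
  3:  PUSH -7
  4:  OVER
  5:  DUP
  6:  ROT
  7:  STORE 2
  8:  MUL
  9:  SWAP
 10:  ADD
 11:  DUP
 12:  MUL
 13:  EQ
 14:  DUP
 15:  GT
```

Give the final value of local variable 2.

-7

PUSH 12 -> [12]
PUSH -7 -> [12, -7]
PUSH -7 -> [12, -7, -7]
OVER    -> [12, -7, -7, -7]
DUP     -> [12, -7, -7, -7, -7]
ROT     -> [12, -7, -7, -7, -7]
STORE 2 -> [12, -7, -7, -7]
MUL     -> [12, -7, 49]
SWAP    -> [12, 49, -7]
ADD     -> [12, 42]
DUP     -> [12, 42, 42]
MUL     -> [12, 1764]
EQ      -> [0]
DUP     -> [0, 0]
GT      -> [0]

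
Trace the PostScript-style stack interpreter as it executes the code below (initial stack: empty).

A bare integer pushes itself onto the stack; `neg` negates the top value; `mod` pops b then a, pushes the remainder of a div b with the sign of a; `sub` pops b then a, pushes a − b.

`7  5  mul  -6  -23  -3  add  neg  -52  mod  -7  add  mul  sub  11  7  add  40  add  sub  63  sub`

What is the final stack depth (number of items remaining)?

1

7   -> 7
5   -> 7 5
mul -> 35
-6  -> 35 -6
-23 -> 35 -6 -23
-3  -> 35 -6 -23 -3
add -> 35 -6 -26
neg -> 35 -6 26
-52 -> 35 -6 26 -52
mod -> 35 -6 26
-7  -> 35 -6 26 -7
add -> 35 -6 19
mul -> 35 -114
sub -> 149
11  -> 149 11
7   -> 149 11 7
add -> 149 18
40  -> 149 18 40
add -> 149 58
sub -> 91
63  -> 91 63
sub -> 28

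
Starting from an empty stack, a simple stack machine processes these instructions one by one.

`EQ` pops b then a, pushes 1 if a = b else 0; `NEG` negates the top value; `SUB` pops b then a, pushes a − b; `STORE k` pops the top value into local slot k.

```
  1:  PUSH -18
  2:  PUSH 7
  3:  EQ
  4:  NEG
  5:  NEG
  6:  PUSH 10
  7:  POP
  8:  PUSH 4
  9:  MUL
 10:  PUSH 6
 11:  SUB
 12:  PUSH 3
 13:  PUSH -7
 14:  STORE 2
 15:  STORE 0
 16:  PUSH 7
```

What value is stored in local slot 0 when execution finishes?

3

PUSH -18 -> [-18]
PUSH 7   -> [-18, 7]
EQ       -> [0]
NEG      -> [0]
NEG      -> [0]
PUSH 10  -> [0, 10]
POP      -> [0]
PUSH 4   -> [0, 4]
MUL      -> [0]
PUSH 6   -> [0, 6]
SUB      -> [-6]
PUSH 3   -> [-6, 3]
PUSH -7  -> [-6, 3, -7]
STORE 2  -> [-6, 3]
STORE 0  -> [-6]
PUSH 7   -> [-6, 7]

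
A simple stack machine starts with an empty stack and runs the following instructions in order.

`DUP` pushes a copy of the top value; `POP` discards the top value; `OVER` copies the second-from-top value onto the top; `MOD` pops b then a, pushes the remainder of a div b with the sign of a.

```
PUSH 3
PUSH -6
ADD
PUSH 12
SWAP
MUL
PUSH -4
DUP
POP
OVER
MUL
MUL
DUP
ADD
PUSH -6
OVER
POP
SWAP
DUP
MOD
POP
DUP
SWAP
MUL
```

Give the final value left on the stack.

PUSH 3  -> [3]
PUSH -6 -> [3, -6]
ADD     -> [-3]
PUSH 12 -> [-3, 12]
SWAP    -> [12, -3]
MUL     -> [-36]
PUSH -4 -> [-36, -4]
DUP     -> [-36, -4, -4]
POP     -> [-36, -4]
OVER    -> [-36, -4, -36]
MUL     -> [-36, 144]
MUL     -> [-5184]
DUP     -> [-5184, -5184]
ADD     -> [-10368]
PUSH -6 -> [-10368, -6]
OVER    -> [-10368, -6, -10368]
POP     -> [-10368, -6]
SWAP    -> [-6, -10368]
DUP     -> [-6, -10368, -10368]
MOD     -> [-6, 0]
POP     -> [-6]
DUP     -> [-6, -6]
SWAP    -> [-6, -6]
MUL     -> [36]

36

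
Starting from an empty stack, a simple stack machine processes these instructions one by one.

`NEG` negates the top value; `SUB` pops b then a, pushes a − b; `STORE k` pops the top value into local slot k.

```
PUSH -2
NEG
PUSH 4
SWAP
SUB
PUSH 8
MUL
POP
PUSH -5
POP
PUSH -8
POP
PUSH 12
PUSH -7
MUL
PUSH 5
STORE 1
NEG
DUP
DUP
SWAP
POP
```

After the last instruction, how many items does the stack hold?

PUSH -2 -> -2
NEG     -> 2
PUSH 4  -> 2 4
SWAP    -> 4 2
SUB     -> 2
PUSH 8  -> 2 8
MUL     -> 16
POP     -> (empty)
PUSH -5 -> -5
POP     -> (empty)
PUSH -8 -> -8
POP     -> (empty)
PUSH 12 -> 12
PUSH -7 -> 12 -7
MUL     -> -84
PUSH 5  -> -84 5
STORE 1 -> -84
NEG     -> 84
DUP     -> 84 84
DUP     -> 84 84 84
SWAP    -> 84 84 84
POP     -> 84 84

2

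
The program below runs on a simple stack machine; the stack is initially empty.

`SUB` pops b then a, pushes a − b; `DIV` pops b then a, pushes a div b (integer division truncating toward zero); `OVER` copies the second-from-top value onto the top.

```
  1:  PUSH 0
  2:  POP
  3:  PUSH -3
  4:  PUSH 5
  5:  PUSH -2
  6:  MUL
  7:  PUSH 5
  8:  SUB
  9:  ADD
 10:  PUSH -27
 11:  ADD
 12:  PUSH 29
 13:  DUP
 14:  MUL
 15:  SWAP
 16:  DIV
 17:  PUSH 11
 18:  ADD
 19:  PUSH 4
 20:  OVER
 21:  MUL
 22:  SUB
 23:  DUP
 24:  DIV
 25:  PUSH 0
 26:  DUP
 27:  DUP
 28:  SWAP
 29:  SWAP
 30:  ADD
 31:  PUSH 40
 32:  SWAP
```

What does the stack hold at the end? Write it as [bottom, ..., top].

[1, 0, 40, 0]

PUSH 0    [0]
POP       []
PUSH -3   [-3]
PUSH 5    [-3, 5]
PUSH -2   [-3, 5, -2]
MUL       [-3, -10]
PUSH 5    [-3, -10, 5]
SUB       [-3, -15]
ADD       [-18]
PUSH -27  [-18, -27]
ADD       [-45]
PUSH 29   [-45, 29]
DUP       [-45, 29, 29]
MUL       [-45, 841]
SWAP      [841, -45]
DIV       [-18]
PUSH 11   [-18, 11]
ADD       [-7]
PUSH 4    [-7, 4]
OVER      [-7, 4, -7]
MUL       [-7, -28]
SUB       [21]
DUP       [21, 21]
DIV       [1]
PUSH 0    [1, 0]
DUP       [1, 0, 0]
DUP       [1, 0, 0, 0]
SWAP      [1, 0, 0, 0]
SWAP      [1, 0, 0, 0]
ADD       [1, 0, 0]
PUSH 40   [1, 0, 0, 40]
SWAP      [1, 0, 40, 0]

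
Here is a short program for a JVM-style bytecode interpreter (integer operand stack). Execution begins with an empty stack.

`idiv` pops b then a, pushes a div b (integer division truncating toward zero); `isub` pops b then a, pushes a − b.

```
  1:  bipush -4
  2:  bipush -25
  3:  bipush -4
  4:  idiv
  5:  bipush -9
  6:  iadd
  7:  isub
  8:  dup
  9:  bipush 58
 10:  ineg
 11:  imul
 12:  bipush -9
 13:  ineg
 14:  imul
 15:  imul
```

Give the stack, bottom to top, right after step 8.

[-1, -1]

bipush -4  : -4
bipush -25 : -4 -25
bipush -4  : -4 -25 -4
idiv       : -4 6
bipush -9  : -4 6 -9
iadd       : -4 -3
isub       : -1
dup        : -1 -1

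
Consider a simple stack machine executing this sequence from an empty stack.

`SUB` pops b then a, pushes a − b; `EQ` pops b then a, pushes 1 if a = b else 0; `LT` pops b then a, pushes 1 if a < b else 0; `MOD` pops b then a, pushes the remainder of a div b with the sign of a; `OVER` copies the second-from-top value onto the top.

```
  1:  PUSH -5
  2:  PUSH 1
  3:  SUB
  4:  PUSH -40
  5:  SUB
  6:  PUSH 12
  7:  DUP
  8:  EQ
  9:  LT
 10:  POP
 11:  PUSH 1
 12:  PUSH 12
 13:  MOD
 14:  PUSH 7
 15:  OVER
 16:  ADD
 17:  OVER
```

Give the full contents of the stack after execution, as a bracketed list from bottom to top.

[1, 8, 1]

PUSH -5   [-5]
PUSH 1    [-5, 1]
SUB       [-6]
PUSH -40  [-6, -40]
SUB       [34]
PUSH 12   [34, 12]
DUP       [34, 12, 12]
EQ        [34, 1]
LT        [0]
POP       []
PUSH 1    [1]
PUSH 12   [1, 12]
MOD       [1]
PUSH 7    [1, 7]
OVER      [1, 7, 1]
ADD       [1, 8]
OVER      [1, 8, 1]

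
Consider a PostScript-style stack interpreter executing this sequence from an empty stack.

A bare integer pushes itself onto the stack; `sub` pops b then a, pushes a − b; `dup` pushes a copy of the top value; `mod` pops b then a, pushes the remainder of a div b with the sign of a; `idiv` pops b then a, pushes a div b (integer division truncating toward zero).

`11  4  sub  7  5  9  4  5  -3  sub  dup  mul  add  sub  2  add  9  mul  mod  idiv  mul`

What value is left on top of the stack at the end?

11    11
4     11 4
sub   7
7     7 7
5     7 7 5
9     7 7 5 9
4     7 7 5 9 4
5     7 7 5 9 4 5
-3    7 7 5 9 4 5 -3
sub   7 7 5 9 4 8
dup   7 7 5 9 4 8 8
mul   7 7 5 9 4 64
add   7 7 5 9 68
sub   7 7 5 -59
2     7 7 5 -59 2
add   7 7 5 -57
9     7 7 5 -57 9
mul   7 7 5 -513
mod   7 7 5
idiv  7 1
mul   7

7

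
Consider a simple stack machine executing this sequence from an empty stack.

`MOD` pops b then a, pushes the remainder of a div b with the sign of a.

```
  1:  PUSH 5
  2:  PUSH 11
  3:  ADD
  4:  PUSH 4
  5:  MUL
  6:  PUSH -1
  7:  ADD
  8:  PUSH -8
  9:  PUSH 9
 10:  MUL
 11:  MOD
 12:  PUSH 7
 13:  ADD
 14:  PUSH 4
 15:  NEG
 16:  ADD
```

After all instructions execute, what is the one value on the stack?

66

PUSH 5   [5]
PUSH 11  [5, 11]
ADD      [16]
PUSH 4   [16, 4]
MUL      [64]
PUSH -1  [64, -1]
ADD      [63]
PUSH -8  [63, -8]
PUSH 9   [63, -8, 9]
MUL      [63, -72]
MOD      [63]
PUSH 7   [63, 7]
ADD      [70]
PUSH 4   [70, 4]
NEG      [70, -4]
ADD      [66]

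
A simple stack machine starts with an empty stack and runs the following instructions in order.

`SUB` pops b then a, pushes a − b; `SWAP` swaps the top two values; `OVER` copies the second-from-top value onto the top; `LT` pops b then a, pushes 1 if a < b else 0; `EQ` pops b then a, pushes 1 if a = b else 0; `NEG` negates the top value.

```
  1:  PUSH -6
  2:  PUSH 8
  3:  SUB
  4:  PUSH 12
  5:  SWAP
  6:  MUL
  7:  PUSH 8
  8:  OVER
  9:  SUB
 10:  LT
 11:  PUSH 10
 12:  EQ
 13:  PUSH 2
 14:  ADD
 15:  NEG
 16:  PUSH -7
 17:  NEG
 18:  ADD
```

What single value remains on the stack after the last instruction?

PUSH -6 : -6
PUSH 8  : -6 8
SUB     : -14
PUSH 12 : -14 12
SWAP    : 12 -14
MUL     : -168
PUSH 8  : -168 8
OVER    : -168 8 -168
SUB     : -168 176
LT      : 1
PUSH 10 : 1 10
EQ      : 0
PUSH 2  : 0 2
ADD     : 2
NEG     : -2
PUSH -7 : -2 -7
NEG     : -2 7
ADD     : 5

5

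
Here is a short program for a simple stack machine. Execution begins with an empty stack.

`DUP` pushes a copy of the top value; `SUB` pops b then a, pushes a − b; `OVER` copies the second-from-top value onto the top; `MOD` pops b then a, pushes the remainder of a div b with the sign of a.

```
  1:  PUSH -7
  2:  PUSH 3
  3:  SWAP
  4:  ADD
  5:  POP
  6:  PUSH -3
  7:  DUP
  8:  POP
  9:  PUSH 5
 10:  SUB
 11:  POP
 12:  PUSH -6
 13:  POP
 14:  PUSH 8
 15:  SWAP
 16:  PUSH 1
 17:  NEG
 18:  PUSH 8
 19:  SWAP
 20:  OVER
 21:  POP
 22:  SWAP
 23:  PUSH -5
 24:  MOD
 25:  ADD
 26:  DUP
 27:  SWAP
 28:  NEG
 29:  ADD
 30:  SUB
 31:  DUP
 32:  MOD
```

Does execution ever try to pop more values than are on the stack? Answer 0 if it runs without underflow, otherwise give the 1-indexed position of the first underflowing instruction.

PUSH -7 -> [-7]
PUSH 3  -> [-7, 3]
SWAP    -> [3, -7]
ADD     -> [-4]
POP     -> []
PUSH -3 -> [-3]
DUP     -> [-3, -3]
POP     -> [-3]
PUSH 5  -> [-3, 5]
SUB     -> [-8]
POP     -> []
PUSH -6 -> [-6]
POP     -> []
PUSH 8  -> [8]
SWAP  — needs 2 operands, stack has 1 → underflow

15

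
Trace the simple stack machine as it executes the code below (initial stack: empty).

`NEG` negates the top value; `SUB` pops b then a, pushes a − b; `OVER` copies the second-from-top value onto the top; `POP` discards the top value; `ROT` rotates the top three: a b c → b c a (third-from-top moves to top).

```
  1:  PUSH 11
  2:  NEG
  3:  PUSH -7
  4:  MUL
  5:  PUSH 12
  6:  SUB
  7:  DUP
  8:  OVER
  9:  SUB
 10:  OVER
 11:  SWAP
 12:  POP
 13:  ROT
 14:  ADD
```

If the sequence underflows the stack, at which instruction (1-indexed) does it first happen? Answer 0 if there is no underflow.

PUSH 11 -> [11]
NEG     -> [-11]
PUSH -7 -> [-11, -7]
MUL     -> [77]
PUSH 12 -> [77, 12]
SUB     -> [65]
DUP     -> [65, 65]
OVER    -> [65, 65, 65]
SUB     -> [65, 0]
OVER    -> [65, 0, 65]
SWAP    -> [65, 65, 0]
POP     -> [65, 65]
ROT  — needs 3 operands, stack has 2 → underflow

13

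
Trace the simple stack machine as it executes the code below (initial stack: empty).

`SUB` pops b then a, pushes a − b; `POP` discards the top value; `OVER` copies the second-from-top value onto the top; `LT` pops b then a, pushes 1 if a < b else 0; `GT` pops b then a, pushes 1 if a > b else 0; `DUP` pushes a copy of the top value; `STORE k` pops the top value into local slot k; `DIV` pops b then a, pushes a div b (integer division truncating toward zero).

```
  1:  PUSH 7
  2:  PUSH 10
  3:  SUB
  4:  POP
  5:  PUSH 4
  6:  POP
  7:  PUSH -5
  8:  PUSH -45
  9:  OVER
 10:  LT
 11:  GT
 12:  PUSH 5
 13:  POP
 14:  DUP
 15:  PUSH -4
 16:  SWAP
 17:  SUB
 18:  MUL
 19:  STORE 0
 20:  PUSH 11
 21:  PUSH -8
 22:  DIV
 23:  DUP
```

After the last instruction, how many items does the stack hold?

PUSH 7   : [7]
PUSH 10  : [7, 10]
SUB      : [-3]
POP      : []
PUSH 4   : [4]
POP      : []
PUSH -5  : [-5]
PUSH -45 : [-5, -45]
OVER     : [-5, -45, -5]
LT       : [-5, 1]
GT       : [0]
PUSH 5   : [0, 5]
POP      : [0]
DUP      : [0, 0]
PUSH -4  : [0, 0, -4]
SWAP     : [0, -4, 0]
SUB      : [0, -4]
MUL      : [0]
STORE 0  : []
PUSH 11  : [11]
PUSH -8  : [11, -8]
DIV      : [-1]
DUP      : [-1, -1]

2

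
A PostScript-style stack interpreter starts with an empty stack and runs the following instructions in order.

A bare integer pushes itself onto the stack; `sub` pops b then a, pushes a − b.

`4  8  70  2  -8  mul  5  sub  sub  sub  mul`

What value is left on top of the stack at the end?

-332

4    4
8    4 8
70   4 8 70
2    4 8 70 2
-8   4 8 70 2 -8
mul  4 8 70 -16
5    4 8 70 -16 5
sub  4 8 70 -21
sub  4 8 91
sub  4 -83
mul  -332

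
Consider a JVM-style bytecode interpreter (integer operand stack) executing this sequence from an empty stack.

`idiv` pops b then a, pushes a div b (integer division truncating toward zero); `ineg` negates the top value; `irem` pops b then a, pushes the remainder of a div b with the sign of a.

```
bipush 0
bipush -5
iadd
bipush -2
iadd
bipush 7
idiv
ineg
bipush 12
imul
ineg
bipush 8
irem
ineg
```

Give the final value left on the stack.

bipush 0  : 0
bipush -5 : 0 -5
iadd      : -5
bipush -2 : -5 -2
iadd      : -7
bipush 7  : -7 7
idiv      : -1
ineg      : 1
bipush 12 : 1 12
imul      : 12
ineg      : -12
bipush 8  : -12 8
irem      : -4
ineg      : 4

4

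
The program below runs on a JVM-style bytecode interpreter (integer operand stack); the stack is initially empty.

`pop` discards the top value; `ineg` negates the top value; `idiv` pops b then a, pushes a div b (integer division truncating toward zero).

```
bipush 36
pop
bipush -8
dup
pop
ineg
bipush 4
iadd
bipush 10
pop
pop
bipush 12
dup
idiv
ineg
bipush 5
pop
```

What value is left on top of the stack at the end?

-1

bipush 36 -> [36]
pop       -> []
bipush -8 -> [-8]
dup       -> [-8, -8]
pop       -> [-8]
ineg      -> [8]
bipush 4  -> [8, 4]
iadd      -> [12]
bipush 10 -> [12, 10]
pop       -> [12]
pop       -> []
bipush 12 -> [12]
dup       -> [12, 12]
idiv      -> [1]
ineg      -> [-1]
bipush 5  -> [-1, 5]
pop       -> [-1]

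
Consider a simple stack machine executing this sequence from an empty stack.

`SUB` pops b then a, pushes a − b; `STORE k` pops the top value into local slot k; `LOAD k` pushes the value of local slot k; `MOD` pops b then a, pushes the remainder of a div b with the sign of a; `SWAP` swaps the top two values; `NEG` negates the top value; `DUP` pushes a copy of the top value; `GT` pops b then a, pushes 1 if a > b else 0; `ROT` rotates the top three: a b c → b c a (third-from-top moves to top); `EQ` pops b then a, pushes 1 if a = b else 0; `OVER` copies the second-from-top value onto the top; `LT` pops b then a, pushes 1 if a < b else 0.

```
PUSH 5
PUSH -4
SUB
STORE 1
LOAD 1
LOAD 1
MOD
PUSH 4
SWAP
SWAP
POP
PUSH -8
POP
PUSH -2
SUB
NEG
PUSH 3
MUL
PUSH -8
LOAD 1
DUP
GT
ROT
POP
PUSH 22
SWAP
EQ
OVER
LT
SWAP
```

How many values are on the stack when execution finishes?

PUSH 5  → 5
PUSH -4 → 5 -4
SUB     → 9
STORE 1 → (empty)
LOAD 1  → 9
LOAD 1  → 9 9
MOD     → 0
PUSH 4  → 0 4
SWAP    → 4 0
SWAP    → 0 4
POP     → 0
PUSH -8 → 0 -8
POP     → 0
PUSH -2 → 0 -2
SUB     → 2
NEG     → -2
PUSH 3  → -2 3
MUL     → -6
PUSH -8 → -6 -8
LOAD 1  → -6 -8 9
DUP     → -6 -8 9 9
GT      → -6 -8 0
ROT     → -8 0 -6
POP     → -8 0
PUSH 22 → -8 0 22
SWAP    → -8 22 0
EQ      → -8 0
OVER    → -8 0 -8
LT      → -8 0
SWAP    → 0 -8

2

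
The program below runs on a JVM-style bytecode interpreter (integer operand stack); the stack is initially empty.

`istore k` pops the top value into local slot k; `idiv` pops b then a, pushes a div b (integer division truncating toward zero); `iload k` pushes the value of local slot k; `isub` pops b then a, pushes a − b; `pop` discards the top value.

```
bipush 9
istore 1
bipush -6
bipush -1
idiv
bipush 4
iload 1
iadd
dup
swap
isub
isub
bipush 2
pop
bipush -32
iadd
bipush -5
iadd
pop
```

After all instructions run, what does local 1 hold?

9

bipush 9   : 9
istore 1   : (empty)
bipush -6  : -6
bipush -1  : -6 -1
idiv       : 6
bipush 4   : 6 4
iload 1    : 6 4 9
iadd       : 6 13
dup        : 6 13 13
swap       : 6 13 13
isub       : 6 0
isub       : 6
bipush 2   : 6 2
pop        : 6
bipush -32 : 6 -32
iadd       : -26
bipush -5  : -26 -5
iadd       : -31
pop        : (empty)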